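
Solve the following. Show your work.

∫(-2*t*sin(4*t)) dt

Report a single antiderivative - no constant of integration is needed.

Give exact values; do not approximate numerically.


Step 1. Integrate ∫(-2*t*sin(4*t)) dt by parts with u = t, dv = (-2*sin(4*t)) dt, so v = cos(4*t)/2: now t*cos(4*t)/2 + ∫(-cos(4*t)/2) dt.
Step 2. Evaluate the standard form: now t*cos(4*t)/2 - sin(4*t)/8.
Answer: t*cos(4*t)/2 - sin(4*t)/8.


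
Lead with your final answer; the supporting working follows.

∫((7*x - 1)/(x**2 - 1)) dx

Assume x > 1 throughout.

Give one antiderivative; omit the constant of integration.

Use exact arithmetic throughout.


The answer is 3*log(x - 1) + 4*log(x + 1).
Step 1. Decompose ∫((7*x - 1)/(x**2 - 1)) dx by partial fractions, (7*x - 1)/(x**2 - 1) = 4/(x + 1) + 3/(x - 1): now ∫(3/(x - 1)) dx + ∫(4/(x + 1)) dx.
Step 2. Evaluate the standard form [assuming x > 1]: now 3*log(x - 1) + ∫(4/(x + 1)) dx.
Step 3. Evaluate the standard form [assuming x > -1]: now 3*log(x - 1) + 4*log(x + 1).
Answer: 3*log(x - 1) + 4*log(x + 1).


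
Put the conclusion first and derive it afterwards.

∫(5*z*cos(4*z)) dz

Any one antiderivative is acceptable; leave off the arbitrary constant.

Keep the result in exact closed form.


The answer is 5*z*sin(4*z)/4 + 5*cos(4*z)/16.
Step 1. Integrate ∫(5*z*cos(4*z)) dz by parts with u = z, dv = (5*cos(4*z)) dz, so v = 5*sin(4*z)/4: now 5*z*sin(4*z)/4 + ∫(-5*sin(4*z)/4) dz.
Step 2. Evaluate the standard form: now 5*z*sin(4*z)/4 + 5*cos(4*z)/16.
Answer: 5*z*sin(4*z)/4 + 5*cos(4*z)/16.


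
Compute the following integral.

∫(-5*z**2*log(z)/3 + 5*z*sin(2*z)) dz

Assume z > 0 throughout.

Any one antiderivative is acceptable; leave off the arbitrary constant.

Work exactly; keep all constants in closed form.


Answer: -5*z**3*log(z)/9 + 5*z**3/27 - 5*z*cos(2*z)/2 + 5*sin(2*z)/4.


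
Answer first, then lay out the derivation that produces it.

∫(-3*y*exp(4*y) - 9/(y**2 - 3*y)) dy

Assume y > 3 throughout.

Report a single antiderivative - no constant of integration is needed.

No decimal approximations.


The answer is -3*y*exp(4*y)/4 + 3*exp(4*y)/16 + 3*log(y) - 3*log(y - 3).
Step 1. Rewrite: now ∫(-3*y*exp(4*y)) dy + ∫(-9/(y**2 - 3*y)) dy.
Step 2. Decompose ∫(-9/(y**2 - 3*y)) dy by partial fractions, -9/(y**2 - 3*y) = -3/(y - 3) + 3/y: now ∫(3/y) dy + ∫(-3*y*exp(4*y)) dy + ∫(-3/(y - 3)) dy.
Step 3. Evaluate the standard form [assuming y > 0]: now 3*log(y) + ∫(-3*y*exp(4*y)) dy + ∫(-3/(y - 3)) dy.
Step 4. Evaluate the standard form [assuming y > 3]: now 3*log(y) - 3*log(y - 3) + ∫(-3*y*exp(4*y)) dy.
Step 5. Integrate ∫(-3*y*exp(4*y)) dy by parts with u = y, dv = (-3*exp(4*y)) dy, so v = -3*exp(4*y)/4: now -3*y*exp(4*y)/4 + 3*log(y) - 3*log(y - 3) + ∫(3*exp(4*y)/4) dy.
Step 6. Evaluate the standard form: now -3*y*exp(4*y)/4 + 3*exp(4*y)/16 + 3*log(y) - 3*log(y - 3).
Answer: -3*y*exp(4*y)/4 + 3*exp(4*y)/16 + 3*log(y) - 3*log(y - 3).


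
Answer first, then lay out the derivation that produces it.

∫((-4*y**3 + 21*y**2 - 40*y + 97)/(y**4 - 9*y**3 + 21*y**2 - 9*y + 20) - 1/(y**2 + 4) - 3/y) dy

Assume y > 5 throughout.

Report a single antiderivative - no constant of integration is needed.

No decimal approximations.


The answer is -3*log(y) - 3*log(y - 5) - log(y - 4) - atan(y/2)/2 + 4*atan(y).
Step 1. Rewrite: now ∫(-3/y) dy + ∫((-4*y**3 + 21*y**2 - 40*y + 97)/(y**4 - 9*y**3 + 21*y**2 - 9*y + 20)) dy + ∫(-1/(y**2 + 4)) dy.
Step 2. Evaluate the standard form: now -atan(y/2)/2 + ∫(-3/y) dy + ∫((-4*y**3 + 21*y**2 - 40*y + 97)/(y**4 - 9*y**3 + 21*y**2 - 9*y + 20)) dy.
Step 3. Decompose ∫((-4*y**3 + 21*y**2 - 40*y + 97)/(y**4 - 9*y**3 + 21*y**2 - 9*y + 20)) dy by partial fractions, (-4*y**3 + 21*y**2 - 40*y + 97)/(y**4 - 9*y**3 + 21*y**2 - 9*y + 20) = 4/(y**2 + 1) - 1/(y - 4) - 3/(y - 5): now -atan(y/2)/2 + ∫(-3/y) dy + ∫(-3/(y - 5)) dy + ∫(-1/(y - 4)) dy + ∫(4/(y**2 + 1)) dy.
Step 4. Evaluate the standard form [assuming y > 4]: now -log(y - 4) - atan(y/2)/2 + ∫(-3/y) dy + ∫(-3/(y - 5)) dy + ∫(4/(y**2 + 1)) dy.
Step 5. Evaluate the standard form [assuming y > 5]: now -3*log(y - 5) - log(y - 4) - atan(y/2)/2 + ∫(-3/y) dy + ∫(4/(y**2 + 1)) dy.
Step 6. Evaluate the standard form: now -3*log(y - 5) - log(y - 4) - atan(y/2)/2 + 4*atan(y) + ∫(-3/y) dy.
Step 7. Evaluate the standard form [assuming y > 0]: now -3*log(y) - 3*log(y - 5) - log(y - 4) - atan(y/2)/2 + 4*atan(y).
Answer: -3*log(y) - 3*log(y - 5) - log(y - 4) - atan(y/2)/2 + 4*atan(y).


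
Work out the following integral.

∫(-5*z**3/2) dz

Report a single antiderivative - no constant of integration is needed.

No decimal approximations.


Answer: -5*z**4/8.


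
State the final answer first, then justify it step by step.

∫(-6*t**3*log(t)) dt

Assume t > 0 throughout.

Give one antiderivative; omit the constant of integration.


The answer is -3*t**4*log(t)/2 + 3*t**4/8.
Step 1. Integrate ∫(-6*t**3*log(t)) dt by parts with u = log(t), dv = (-6*t**3) dt, so v = -3*t**4/2 [assuming t > 0]: now -3*t**4*log(t)/2 + ∫(3*t**3/2) dt.
Step 2. Evaluate the standard form: now -3*t**4*log(t)/2 + 3*t**4/8.
Answer: -3*t**4*log(t)/2 + 3*t**4/8.


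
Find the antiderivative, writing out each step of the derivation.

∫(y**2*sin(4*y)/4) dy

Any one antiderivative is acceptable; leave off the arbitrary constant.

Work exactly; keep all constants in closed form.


Step 1. Integrate ∫(y**2*sin(4*y)/4) dy by parts with u = y**2, dv = (sin(4*y)/4) dy, so v = -cos(4*y)/16: now -y**2*cos(4*y)/16 + ∫(y*cos(4*y)/8) dy.
Step 2. Integrate ∫(y*cos(4*y)/8) dy by parts with u = y, dv = (cos(4*y)/8) dy, so v = sin(4*y)/32: now -y**2*cos(4*y)/16 + y*sin(4*y)/32 + ∫(-sin(4*y)/32) dy.
Step 3. Evaluate the standard form: now -y**2*cos(4*y)/16 + y*sin(4*y)/32 + cos(4*y)/128.
Answer: -y**2*cos(4*y)/16 + y*sin(4*y)/32 + cos(4*y)/128.


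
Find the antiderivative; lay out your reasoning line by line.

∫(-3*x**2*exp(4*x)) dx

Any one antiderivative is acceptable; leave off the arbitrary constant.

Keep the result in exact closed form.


Step 1. Integrate ∫(-3*x**2*exp(4*x)) dx by parts with u = x**2, dv = (-3*exp(4*x)) dx, so v = -3*exp(4*x)/4: now -3*x**2*exp(4*x)/4 + ∫(3*x*exp(4*x)/2) dx.
Step 2. Integrate ∫(3*x*exp(4*x)/2) dx by parts with u = x, dv = (3*exp(4*x)/2) dx, so v = 3*exp(4*x)/8: now -3*x**2*exp(4*x)/4 + 3*x*exp(4*x)/8 + ∫(-3*exp(4*x)/8) dx.
Step 3. Evaluate the standard form: now -3*x**2*exp(4*x)/4 + 3*x*exp(4*x)/8 - 3*exp(4*x)/32.
Answer: -3*x**2*exp(4*x)/4 + 3*x*exp(4*x)/8 - 3*exp(4*x)/32.


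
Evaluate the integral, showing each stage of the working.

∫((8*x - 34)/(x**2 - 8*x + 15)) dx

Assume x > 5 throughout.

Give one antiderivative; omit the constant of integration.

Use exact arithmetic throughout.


Step 1. Decompose ∫((8*x - 34)/(x**2 - 8*x + 15)) dx by partial fractions, (8*x - 34)/(x**2 - 8*x + 15) = 5/(x - 3) + 3/(x - 5): now ∫(3/(x - 5)) dx + ∫(5/(x - 3)) dx.
Step 2. Evaluate the standard form [assuming x > 3]: now 5*log(x - 3) + ∫(3/(x - 5)) dx.
Step 3. Evaluate the standard form [assuming x > 5]: now 3*log(x - 5) + 5*log(x - 3).
Answer: 3*log(x - 5) + 5*log(x - 3).


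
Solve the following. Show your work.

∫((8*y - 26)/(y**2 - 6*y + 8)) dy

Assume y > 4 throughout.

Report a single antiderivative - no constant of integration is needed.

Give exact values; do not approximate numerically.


Step 1. Decompose ∫((8*y - 26)/(y**2 - 6*y + 8)) dy by partial fractions, (8*y - 26)/(y**2 - 6*y + 8) = 5/(y - 2) + 3/(y - 4): now ∫(3/(y - 4)) dy + ∫(5/(y - 2)) dy.
Step 2. Evaluate the standard form [assuming y > 2]: now 5*log(y - 2) + ∫(3/(y - 4)) dy.
Step 3. Evaluate the standard form [assuming y > 4]: now 3*log(y - 4) + 5*log(y - 2).
Answer: 3*log(y - 4) + 5*log(y - 2).


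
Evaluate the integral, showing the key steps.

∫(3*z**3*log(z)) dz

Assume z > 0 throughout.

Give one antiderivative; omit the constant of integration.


Step 1. Integrate ∫(3*z**3*log(z)) dz by parts with u = log(z), dv = (3*z**3) dz, so v = 3*z**4/4 [assuming z > 0]: now 3*z**4*log(z)/4 + ∫(-3*z**3/4) dz.
Step 2. Evaluate the standard form: now 3*z**4*log(z)/4 - 3*z**4/16.
Answer: 3*z**4*log(z)/4 - 3*z**4/16.


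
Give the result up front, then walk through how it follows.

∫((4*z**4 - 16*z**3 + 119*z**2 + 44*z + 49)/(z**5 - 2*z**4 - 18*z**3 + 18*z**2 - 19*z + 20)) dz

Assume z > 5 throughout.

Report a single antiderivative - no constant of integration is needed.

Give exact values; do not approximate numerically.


The answer is 4*log(z - 5) - 5*log(z - 1) + 5*log(z + 4) - 3*atan(z).
Step 1. Decompose ∫((4*z**4 - 16*z**3 + 119*z**2 + 44*z + 49)/(z**5 - 2*z**4 - 18*z**3 + 18*z**2 - 19*z + 20)) dz by partial fractions, (4*z**4 - 16*z**3 + 119*z**2 + 44*z + 49)/(z**5 - 2*z**4 - 18*z**3 + 18*z**2 - 19*z + 20) = -3/(z**2 + 1) + 5/(z + 4) - 5/(z - 1) + 4/(z - 5): now ∫(4/(z - 5)) dz + ∫(-5/(z - 1)) dz + ∫(5/(z + 4)) dz + ∫(-3/(z**2 + 1)) dz.
Step 2. Evaluate the standard form [assuming z > 5]: now 4*log(z - 5) + ∫(-5/(z - 1)) dz + ∫(5/(z + 4)) dz + ∫(-3/(z**2 + 1)) dz.
Step 3. Evaluate the standard form [assuming z > 1]: now 4*log(z - 5) - 5*log(z - 1) + ∫(5/(z + 4)) dz + ∫(-3/(z**2 + 1)) dz.
Step 4. Evaluate the standard form [assuming z > -4]: now 4*log(z - 5) - 5*log(z - 1) + 5*log(z + 4) + ∫(-3/(z**2 + 1)) dz.
Step 5. Evaluate the standard form: now 4*log(z - 5) - 5*log(z - 1) + 5*log(z + 4) - 3*atan(z).
Answer: 4*log(z - 5) - 5*log(z - 1) + 5*log(z + 4) - 3*atan(z).


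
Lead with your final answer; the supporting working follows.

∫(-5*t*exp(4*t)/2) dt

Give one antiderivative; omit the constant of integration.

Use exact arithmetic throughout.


The answer is -5*t*exp(4*t)/8 + 5*exp(4*t)/32.
Step 1. Integrate ∫(-5*t*exp(4*t)/2) dt by parts with u = t, dv = (-5*exp(4*t)/2) dt, so v = -5*exp(4*t)/8: now -5*t*exp(4*t)/8 + ∫(5*exp(4*t)/8) dt.
Step 2. Evaluate the standard form: now -5*t*exp(4*t)/8 + 5*exp(4*t)/32.
Answer: -5*t*exp(4*t)/8 + 5*exp(4*t)/32.


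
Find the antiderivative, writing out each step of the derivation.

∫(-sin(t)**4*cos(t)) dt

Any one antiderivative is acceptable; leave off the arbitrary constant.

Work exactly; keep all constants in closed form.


Step 1. Substitute u = sin(t), turning ∫(-sin(t)**4*cos(t)) dt into ∫(-u**4) du: now ∫(-u**4) du.
Step 2. Evaluate the standard form: now -u**5/5.
Step 3. Substitute back u = sin(t): now -sin(t)**5/5.
Answer: -sin(t)**5/5.


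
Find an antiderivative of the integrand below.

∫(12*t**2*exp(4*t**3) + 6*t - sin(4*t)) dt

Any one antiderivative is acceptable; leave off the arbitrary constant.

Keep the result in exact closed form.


Answer: 3*t**2 + exp(4*t**3) + cos(4*t)/4.


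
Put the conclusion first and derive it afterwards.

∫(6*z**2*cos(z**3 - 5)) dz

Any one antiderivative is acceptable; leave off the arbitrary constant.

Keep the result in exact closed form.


The answer is 2*sin(z**3 - 5).
Step 1. Substitute u = z**3 - 5, turning ∫(6*z**2*cos(z**3 - 5)) dz into ∫(2*cos(u)) du: now ∫(2*cos(u)) du.
Step 2. Evaluate the standard form: now 2*sin(u).
Step 3. Substitute back u = z**3 - 5: now 2*sin(z**3 - 5).
Answer: 2*sin(z**3 - 5).


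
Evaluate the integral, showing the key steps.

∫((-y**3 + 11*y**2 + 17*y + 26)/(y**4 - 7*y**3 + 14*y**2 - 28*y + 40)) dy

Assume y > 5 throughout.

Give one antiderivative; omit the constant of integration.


Step 1. Decompose ∫((-y**3 + 11*y**2 + 17*y + 26)/(y**4 - 7*y**3 + 14*y**2 - 28*y + 40)) dy by partial fractions, (-y**3 + 11*y**2 + 17*y + 26)/(y**4 - 7*y**3 + 14*y**2 - 28*y + 40) = -3/(y**2 + 4) - 4/(y - 2) + 3/(y - 5): now ∫(3/(y - 5)) dy + ∫(-4/(y - 2)) dy + ∫(-3/(y**2 + 4)) dy.
Step 2. Evaluate the standard form [assuming y > 2]: now -4*log(y - 2) + ∫(3/(y - 5)) dy + ∫(-3/(y**2 + 4)) dy.
Step 3. Evaluate the standard form [assuming y > 5]: now 3*log(y - 5) - 4*log(y - 2) + ∫(-3/(y**2 + 4)) dy.
Step 4. Evaluate the standard form: now 3*log(y - 5) - 4*log(y - 2) - 3*atan(y/2)/2.
Answer: 3*log(y - 5) - 4*log(y - 2) - 3*atan(y/2)/2.


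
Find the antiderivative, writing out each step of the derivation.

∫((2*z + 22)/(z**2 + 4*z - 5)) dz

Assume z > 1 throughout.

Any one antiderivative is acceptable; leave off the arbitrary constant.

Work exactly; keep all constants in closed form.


Step 1. Decompose ∫((2*z + 22)/(z**2 + 4*z - 5)) dz by partial fractions, (2*z + 22)/(z**2 + 4*z - 5) = -2/(z + 5) + 4/(z - 1): now ∫(4/(z - 1)) dz + ∫(-2/(z + 5)) dz.
Step 2. Evaluate the standard form [assuming z > 1]: now 4*log(z - 1) + ∫(-2/(z + 5)) dz.
Step 3. Evaluate the standard form [assuming z > -5]: now 4*log(z - 1) - 2*log(z + 5).
Answer: 4*log(z - 1) - 2*log(z + 5).


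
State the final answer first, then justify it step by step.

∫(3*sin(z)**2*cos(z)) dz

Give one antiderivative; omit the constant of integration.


The answer is sin(z)**3.
Step 1. Substitute u = sin(z), turning ∫(3*sin(z)**2*cos(z)) dz into ∫(3*u**2) du: now ∫(3*u**2) du.
Step 2. Evaluate the standard form: now u**3.
Step 3. Substitute back u = sin(z): now sin(z)**3.
Answer: sin(z)**3.


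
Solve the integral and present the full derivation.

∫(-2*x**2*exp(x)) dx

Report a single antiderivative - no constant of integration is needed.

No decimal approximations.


Step 1. Integrate ∫(-2*x**2*exp(x)) dx by parts with u = x**2, dv = (-2*exp(x)) dx, so v = -2*exp(x): now -2*x**2*exp(x) + ∫(4*x*exp(x)) dx.
Step 2. Integrate ∫(4*x*exp(x)) dx by parts with u = x, dv = (4*exp(x)) dx, so v = 4*exp(x): now -2*x**2*exp(x) + 4*x*exp(x) + ∫(-4*exp(x)) dx.
Step 3. Evaluate the standard form: now -2*x**2*exp(x) + 4*x*exp(x) - 4*exp(x).
Answer: -2*x**2*exp(x) + 4*x*exp(x) - 4*exp(x).


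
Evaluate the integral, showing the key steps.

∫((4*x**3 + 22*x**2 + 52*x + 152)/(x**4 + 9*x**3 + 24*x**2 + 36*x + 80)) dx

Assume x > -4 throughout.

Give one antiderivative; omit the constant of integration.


Step 1. Decompose ∫((4*x**3 + 22*x**2 + 52*x + 152)/(x**4 + 9*x**3 + 24*x**2 + 36*x + 80)) dx by partial fractions, (4*x**3 + 22*x**2 + 52*x + 152)/(x**4 + 9*x**3 + 24*x**2 + 36*x + 80) = 4/(x**2 + 4) + 2/(x + 5) + 2/(x + 4): now ∫(2/(x + 4)) dx + ∫(2/(x + 5)) dx + ∫(4/(x**2 + 4)) dx.
Step 2. Evaluate the standard form [assuming x > -5]: now 2*log(x + 5) + ∫(2/(x + 4)) dx + ∫(4/(x**2 + 4)) dx.
Step 3. Evaluate the standard form [assuming x > -4]: now 2*log(x + 4) + 2*log(x + 5) + ∫(4/(x**2 + 4)) dx.
Step 4. Evaluate the standard form: now 2*log(x + 4) + 2*log(x + 5) + 2*atan(x/2).
Answer: 2*log(x + 4) + 2*log(x + 5) + 2*atan(x/2).


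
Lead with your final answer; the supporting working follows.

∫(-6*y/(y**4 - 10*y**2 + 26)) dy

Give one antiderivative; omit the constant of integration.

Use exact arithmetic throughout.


The answer is -3*atan(y**2 - 5).
Step 1. Substitute u = y**2 - 5, turning ∫(-6*y/(y**4 - 10*y**2 + 26)) dy into ∫(-3/(u**2 + 1)) du: now ∫(-3/(u**2 + 1)) du.
Step 2. Evaluate the standard form: now -3*atan(u).
Step 3. Substitute back u = y**2 - 5: now -3*atan(y**2 - 5).
Answer: -3*atan(y**2 - 5).


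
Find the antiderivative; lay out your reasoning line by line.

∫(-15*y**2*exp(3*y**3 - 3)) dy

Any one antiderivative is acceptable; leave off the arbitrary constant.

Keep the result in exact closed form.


Step 1. Substitute u = y**3 - 1, turning ∫(-15*y**2*exp(3*y**3 - 3)) dy into ∫(-5*exp(3*u)) du: now ∫(-5*exp(3*u)) du.
Step 2. Evaluate the standard form: now -5*exp(3*u)/3.
Step 3. Substitute back u = y**3 - 1: now -5*exp(3*y**3 - 3)/3.
Answer: -5*exp(3*y**3 - 3)/3.


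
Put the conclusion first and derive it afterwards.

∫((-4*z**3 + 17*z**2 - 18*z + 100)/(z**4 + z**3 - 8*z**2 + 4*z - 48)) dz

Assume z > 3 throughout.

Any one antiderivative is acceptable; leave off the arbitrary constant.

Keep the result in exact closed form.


The answer is log(z - 3) - 5*log(z + 4) - atan(z/2).
Step 1. Decompose ∫((-4*z**3 + 17*z**2 - 18*z + 100)/(z**4 + z**3 - 8*z**2 + 4*z - 48)) dz by partial fractions, (-4*z**3 + 17*z**2 - 18*z + 100)/(z**4 + z**3 - 8*z**2 + 4*z - 48) = -2/(z**2 + 4) - 5/(z + 4) + 1/(z - 3): now ∫(1/(z - 3)) dz + ∫(-5/(z + 4)) dz + ∫(-2/(z**2 + 4)) dz.
Step 2. Evaluate the standard form [assuming z > -4]: now -5*log(z + 4) + ∫(1/(z - 3)) dz + ∫(-2/(z**2 + 4)) dz.
Step 3. Evaluate the standard form [assuming z > 3]: now log(z - 3) - 5*log(z + 4) + ∫(-2/(z**2 + 4)) dz.
Step 4. Evaluate the standard form: now log(z - 3) - 5*log(z + 4) - atan(z/2).
Answer: log(z - 3) - 5*log(z + 4) - atan(z/2).


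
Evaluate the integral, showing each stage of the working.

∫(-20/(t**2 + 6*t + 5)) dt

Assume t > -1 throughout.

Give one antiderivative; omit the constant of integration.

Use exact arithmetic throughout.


Step 1. Decompose ∫(-20/(t**2 + 6*t + 5)) dt by partial fractions, -20/(t**2 + 6*t + 5) = 5/(t + 5) - 5/(t + 1): now ∫(-5/(t + 1)) dt + ∫(5/(t + 5)) dt.
Step 2. Evaluate the standard form [assuming t > -1]: now -5*log(t + 1) + ∫(5/(t + 5)) dt.
Step 3. Evaluate the standard form [assuming t > -5]: now -5*log(t + 1) + 5*log(t + 5).
Answer: -5*log(t + 1) + 5*log(t + 5).


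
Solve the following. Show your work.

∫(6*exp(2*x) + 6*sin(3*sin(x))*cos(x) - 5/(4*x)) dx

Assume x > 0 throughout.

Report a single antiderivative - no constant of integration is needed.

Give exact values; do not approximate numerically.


Step 1. Rewrite: now ∫(-5/(4*x)) dx + ∫(6*sin(3*sin(x))*cos(x)) dx + ∫(6*exp(2*x)) dx.
Step 2. Evaluate the standard form: now 3*exp(2*x) + ∫(-5/(4*x)) dx + ∫(6*sin(3*sin(x))*cos(x)) dx.
Step 3. Substitute u = sin(x), turning ∫(6*sin(3*sin(x))*cos(x)) dx into ∫(6*sin(3*u)) du: now 3*exp(2*x) + ∫(-5/(4*x)) dx + ∫(6*sin(3*u)) du.
Step 4. Evaluate the standard form: now 3*exp(2*x) - 2*cos(3*u) + ∫(-5/(4*x)) dx.
Step 5. Substitute back u = sin(x): now 3*exp(2*x) - 2*cos(3*sin(x)) + ∫(-5/(4*x)) dx.
Step 6. Evaluate the standard form [assuming x > 0]: now 3*exp(2*x) - 5*log(x)/4 - 2*cos(3*sin(x)).
Answer: 3*exp(2*x) - 5*log(x)/4 - 2*cos(3*sin(x)).


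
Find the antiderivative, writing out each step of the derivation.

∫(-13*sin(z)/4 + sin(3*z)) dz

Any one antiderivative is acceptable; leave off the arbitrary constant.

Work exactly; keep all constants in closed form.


Step 1. Rewrite: now ∫(-13*sin(z)/4) dz + ∫(sin(3*z)) dz.
Step 2. Evaluate the standard form: now 13*cos(z)/4 + ∫(sin(3*z)) dz.
Step 3. Evaluate the standard form: now 13*cos(z)/4 - cos(3*z)/3.
Answer: 13*cos(z)/4 - cos(3*z)/3.


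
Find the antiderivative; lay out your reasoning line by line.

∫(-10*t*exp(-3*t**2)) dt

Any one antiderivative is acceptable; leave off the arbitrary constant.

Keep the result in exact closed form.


Step 1. Substitute u = t**2, turning ∫(-10*t*exp(-3*t**2)) dt into ∫(-5*exp(-3*u)) du: now ∫(-5*exp(-3*u)) du.
Step 2. Evaluate the standard form: now 5*exp(-3*u)/3.
Step 3. Substitute back u = t**2: now 5*exp(-3*t**2)/3.
Answer: 5*exp(-3*t**2)/3.


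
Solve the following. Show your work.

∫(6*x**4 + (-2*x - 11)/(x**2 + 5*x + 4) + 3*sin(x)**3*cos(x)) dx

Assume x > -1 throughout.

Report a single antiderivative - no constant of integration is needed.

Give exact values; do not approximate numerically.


Step 1. Rewrite: now ∫(6*x**4) dx + ∫((-2*x - 11)/(x**2 + 5*x + 4)) dx + ∫(3*sin(x)**3*cos(x)) dx.
Step 2. Evaluate the standard form: now 6*x**5/5 + ∫((-2*x - 11)/(x**2 + 5*x + 4)) dx + ∫(3*sin(x)**3*cos(x)) dx.
Step 3. Decompose ∫((-2*x - 11)/(x**2 + 5*x + 4)) dx by partial fractions, (-2*x - 11)/(x**2 + 5*x + 4) = 1/(x + 4) - 3/(x + 1): now 6*x**5/5 + ∫(3*sin(x)**3*cos(x)) dx + ∫(-3/(x + 1)) dx + ∫(1/(x + 4)) dx.
Step 4. Evaluate the standard form [assuming x > -4]: now 6*x**5/5 + log(x + 4) + ∫(3*sin(x)**3*cos(x)) dx + ∫(-3/(x + 1)) dx.
Step 5. Evaluate the standard form [assuming x > -1]: now 6*x**5/5 - 3*log(x + 1) + log(x + 4) + ∫(3*sin(x)**3*cos(x)) dx.
Step 6. Substitute u = sin(x), turning ∫(3*sin(x)**3*cos(x)) dx into ∫(3*u**3) du: now 6*x**5/5 - 3*log(x + 1) + log(x + 4) + ∫(3*u**3) du.
Step 7. Evaluate the standard form: now 3*u**4/4 + 6*x**5/5 - 3*log(x + 1) + log(x + 4).
Step 8. Substitute back u = sin(x): now 6*x**5/5 - 3*log(x + 1) + log(x + 4) + 3*sin(x)**4/4.
Answer: 6*x**5/5 - 3*log(x + 1) + log(x + 4) + 3*sin(x)**4/4.


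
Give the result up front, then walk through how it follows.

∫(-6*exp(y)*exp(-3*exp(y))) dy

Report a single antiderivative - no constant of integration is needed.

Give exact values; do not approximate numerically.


The answer is 2*exp(-3*exp(y)).
Step 1. Substitute u = exp(y), turning ∫(-6*exp(y)*exp(-3*exp(y))) dy into ∫(-6*exp(-3*u)) du: now ∫(-6*exp(-3*u)) du.
Step 2. Evaluate the standard form: now 2*exp(-3*u).
Step 3. Substitute back u = exp(y): now 2*exp(-3*exp(y)).
Answer: 2*exp(-3*exp(y)).


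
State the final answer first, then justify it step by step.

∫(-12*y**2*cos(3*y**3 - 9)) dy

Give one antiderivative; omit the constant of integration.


The answer is -4*sin(3*y**3 - 9)/3.
Step 1. Substitute u = y**3 - 3, turning ∫(-12*y**2*cos(3*y**3 - 9)) dy into ∫(-4*cos(3*u)) du: now ∫(-4*cos(3*u)) du.
Step 2. Evaluate the standard form: now -4*sin(3*u)/3.
Step 3. Substitute back u = y**3 - 3: now -4*sin(3*y**3 - 9)/3.
Answer: -4*sin(3*y**3 - 9)/3.


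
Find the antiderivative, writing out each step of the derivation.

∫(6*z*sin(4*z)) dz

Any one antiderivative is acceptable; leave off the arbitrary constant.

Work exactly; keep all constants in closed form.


Step 1. Integrate ∫(6*z*sin(4*z)) dz by parts with u = z, dv = (6*sin(4*z)) dz, so v = -3*cos(4*z)/2: now -3*z*cos(4*z)/2 + ∫(3*cos(4*z)/2) dz.
Step 2. Evaluate the standard form: now -3*z*cos(4*z)/2 + 3*sin(4*z)/8.
Answer: -3*z*cos(4*z)/2 + 3*sin(4*z)/8.


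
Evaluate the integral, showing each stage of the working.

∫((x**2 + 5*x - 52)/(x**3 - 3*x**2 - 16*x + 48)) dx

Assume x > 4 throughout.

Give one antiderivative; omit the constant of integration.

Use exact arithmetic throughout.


Step 1. Decompose ∫((x**2 + 5*x - 52)/(x**3 - 3*x**2 - 16*x + 48)) dx by partial fractions, (x**2 + 5*x - 52)/(x**3 - 3*x**2 - 16*x + 48) = -1/(x + 4) + 4/(x - 3) - 2/(x - 4): now ∫(-2/(x - 4)) dx + ∫(4/(x - 3)) dx + ∫(-1/(x + 4)) dx.
Step 2. Evaluate the standard form [assuming x > 3]: now 4*log(x - 3) + ∫(-2/(x - 4)) dx + ∫(-1/(x + 4)) dx.
Step 3. Evaluate the standard form [assuming x > 4]: now -2*log(x - 4) + 4*log(x - 3) + ∫(-1/(x + 4)) dx.
Step 4. Evaluate the standard form [assuming x > -4]: now -2*log(x - 4) + 4*log(x - 3) - log(x + 4).
Answer: -2*log(x - 4) + 4*log(x - 3) - log(x + 4).


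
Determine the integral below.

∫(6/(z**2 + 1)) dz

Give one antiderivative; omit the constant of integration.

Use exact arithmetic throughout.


Answer: 6*atan(z).


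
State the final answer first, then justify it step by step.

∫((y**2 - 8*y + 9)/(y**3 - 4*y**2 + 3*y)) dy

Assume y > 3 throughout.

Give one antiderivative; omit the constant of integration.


The answer is 3*log(y) - log(y - 3) - log(y - 1).
Step 1. Decompose ∫((y**2 - 8*y + 9)/(y**3 - 4*y**2 + 3*y)) dy by partial fractions, (y**2 - 8*y + 9)/(y**3 - 4*y**2 + 3*y) = -1/(y - 1) - 1/(y - 3) + 3/y: now ∫(3/y) dy + ∫(-1/(y - 3)) dy + ∫(-1/(y - 1)) dy.
Step 2. Evaluate the standard form [assuming y > 3]: now -log(y - 3) + ∫(3/y) dy + ∫(-1/(y - 1)) dy.
Step 3. Evaluate the standard form [assuming y > 1]: now -log(y - 3) - log(y - 1) + ∫(3/y) dy.
Step 4. Evaluate the standard form [assuming y > 0]: now 3*log(y) - log(y - 3) - log(y - 1).
Answer: 3*log(y) - log(y - 3) - log(y - 1).


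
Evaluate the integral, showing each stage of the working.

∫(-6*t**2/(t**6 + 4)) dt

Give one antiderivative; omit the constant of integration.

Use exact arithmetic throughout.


Step 1. Substitute u = t**3, turning ∫(-6*t**2/(t**6 + 4)) dt into ∫(-2/(u**2 + 4)) du: now ∫(-2/(u**2 + 4)) du.
Step 2. Evaluate the standard form: now -atan(u/2).
Step 3. Substitute back u = t**3: now -atan(t**3/2).
Answer: -atan(t**3/2).


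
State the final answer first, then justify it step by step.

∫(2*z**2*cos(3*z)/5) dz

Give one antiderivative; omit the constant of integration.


The answer is 2*z**2*sin(3*z)/15 + 4*z*cos(3*z)/45 - 4*sin(3*z)/135.
Step 1. Integrate ∫(2*z**2*cos(3*z)/5) dz by parts with u = z**2, dv = (2*cos(3*z)/5) dz, so v = 2*sin(3*z)/15: now 2*z**2*sin(3*z)/15 + ∫(-4*z*sin(3*z)/15) dz.
Step 2. Integrate ∫(-4*z*sin(3*z)/15) dz by parts with u = z, dv = (-4*sin(3*z)/15) dz, so v = 4*cos(3*z)/45: now 2*z**2*sin(3*z)/15 + 4*z*cos(3*z)/45 + ∫(-4*cos(3*z)/45) dz.
Step 3. Evaluate the standard form: now 2*z**2*sin(3*z)/15 + 4*z*cos(3*z)/45 - 4*sin(3*z)/135.
Answer: 2*z**2*sin(3*z)/15 + 4*z*cos(3*z)/45 - 4*sin(3*z)/135.


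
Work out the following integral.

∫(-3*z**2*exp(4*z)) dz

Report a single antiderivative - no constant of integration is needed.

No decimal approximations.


Answer: -3*z**2*exp(4*z)/4 + 3*z*exp(4*z)/8 - 3*exp(4*z)/32.


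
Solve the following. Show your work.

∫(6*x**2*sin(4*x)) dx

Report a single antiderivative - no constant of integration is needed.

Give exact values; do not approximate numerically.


Step 1. Integrate ∫(6*x**2*sin(4*x)) dx by parts with u = x**2, dv = (6*sin(4*x)) dx, so v = -3*cos(4*x)/2: now -3*x**2*cos(4*x)/2 + ∫(3*x*cos(4*x)) dx.
Step 2. Integrate ∫(3*x*cos(4*x)) dx by parts with u = x, dv = (3*cos(4*x)) dx, so v = 3*sin(4*x)/4: now -3*x**2*cos(4*x)/2 + 3*x*sin(4*x)/4 + ∫(-3*sin(4*x)/4) dx.
Step 3. Evaluate the standard form: now -3*x**2*cos(4*x)/2 + 3*x*sin(4*x)/4 + 3*cos(4*x)/16.
Answer: -3*x**2*cos(4*x)/2 + 3*x*sin(4*x)/4 + 3*cos(4*x)/16.


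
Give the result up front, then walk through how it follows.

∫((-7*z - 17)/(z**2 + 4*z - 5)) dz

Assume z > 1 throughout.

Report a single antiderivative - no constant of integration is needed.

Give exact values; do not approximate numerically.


The answer is -4*log(z - 1) - 3*log(z + 5).
Step 1. Decompose ∫((-7*z - 17)/(z**2 + 4*z - 5)) dz by partial fractions, (-7*z - 17)/(z**2 + 4*z - 5) = -3/(z + 5) - 4/(z - 1): now ∫(-4/(z - 1)) dz + ∫(-3/(z + 5)) dz.
Step 2. Evaluate the standard form [assuming z > -5]: now -3*log(z + 5) + ∫(-4/(z - 1)) dz.
Step 3. Evaluate the standard form [assuming z > 1]: now -4*log(z - 1) - 3*log(z + 5).
Answer: -4*log(z - 1) - 3*log(z + 5).


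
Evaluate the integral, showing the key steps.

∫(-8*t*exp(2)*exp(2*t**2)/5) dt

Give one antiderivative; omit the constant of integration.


Step 1. Substitute u = t**2 + 1, turning ∫(-8*t*exp(2)*exp(2*t**2)/5) dt into ∫(-4*exp(2*u)/5) du: now ∫(-4*exp(2*u)/5) du.
Step 2. Evaluate the standard form: now -2*exp(2*u)/5.
Step 3. Substitute back u = t**2 + 1: now -2*exp(2*t**2 + 2)/5.
Answer: -2*exp(2*t**2 + 2)/5.


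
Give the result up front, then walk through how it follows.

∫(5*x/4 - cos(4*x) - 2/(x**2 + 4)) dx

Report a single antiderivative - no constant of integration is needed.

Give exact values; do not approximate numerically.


The answer is 5*x**2/8 - sin(4*x)/4 - atan(x/2).
Step 1. Rewrite: now ∫(5*x/4) dx + ∫(-2/(x**2 + 4)) dx + ∫(-cos(4*x)) dx.
Step 2. Evaluate the standard form: now -sin(4*x)/4 + ∫(5*x/4) dx + ∫(-2/(x**2 + 4)) dx.
Step 3. Evaluate the standard form: now -sin(4*x)/4 - atan(x/2) + ∫(5*x/4) dx.
Step 4. Evaluate the standard form: now 5*x**2/8 - sin(4*x)/4 - atan(x/2).
Answer: 5*x**2/8 - sin(4*x)/4 - atan(x/2).


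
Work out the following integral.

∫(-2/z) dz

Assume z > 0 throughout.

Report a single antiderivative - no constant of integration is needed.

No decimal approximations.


Answer: -2*log(z).


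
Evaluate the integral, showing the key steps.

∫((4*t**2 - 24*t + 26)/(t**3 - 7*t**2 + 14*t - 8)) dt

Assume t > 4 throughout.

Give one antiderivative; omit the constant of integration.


Step 1. Decompose ∫((4*t**2 - 24*t + 26)/(t**3 - 7*t**2 + 14*t - 8)) dt by partial fractions, (4*t**2 - 24*t + 26)/(t**3 - 7*t**2 + 14*t - 8) = 2/(t - 1) + 3/(t - 2) - 1/(t - 4): now ∫(-1/(t - 4)) dt + ∫(3/(t - 2)) dt + ∫(2/(t - 1)) dt.
Step 2. Evaluate the standard form [assuming t > 1]: now 2*log(t - 1) + ∫(-1/(t - 4)) dt + ∫(3/(t - 2)) dt.
Step 3. Evaluate the standard form [assuming t > 2]: now 3*log(t - 2) + 2*log(t - 1) + ∫(-1/(t - 4)) dt.
Step 4. Evaluate the standard form [assuming t > 4]: now -log(t - 4) + 3*log(t - 2) + 2*log(t - 1).
Answer: -log(t - 4) + 3*log(t - 2) + 2*log(t - 1).


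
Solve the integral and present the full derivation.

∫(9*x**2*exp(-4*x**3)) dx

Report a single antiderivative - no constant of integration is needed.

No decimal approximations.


Step 1. Substitute u = x**3, turning ∫(9*x**2*exp(-4*x**3)) dx into ∫(3*exp(-4*u)) du: now ∫(3*exp(-4*u)) du.
Step 2. Evaluate the standard form: now -3*exp(-4*u)/4.
Step 3. Substitute back u = x**3: now -3*exp(-4*x**3)/4.
Answer: -3*exp(-4*x**3)/4.


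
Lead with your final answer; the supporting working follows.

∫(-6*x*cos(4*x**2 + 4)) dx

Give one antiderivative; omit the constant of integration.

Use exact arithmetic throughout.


The answer is -3*sin(4*x**2 + 4)/4.
Step 1. Substitute u = x**2 + 1, turning ∫(-6*x*cos(4*x**2 + 4)) dx into ∫(-3*cos(4*u)) du: now ∫(-3*cos(4*u)) du.
Step 2. Evaluate the standard form: now -3*sin(4*u)/4.
Step 3. Substitute back u = x**2 + 1: now -3*sin(4*x**2 + 4)/4.
Answer: -3*sin(4*x**2 + 4)/4.


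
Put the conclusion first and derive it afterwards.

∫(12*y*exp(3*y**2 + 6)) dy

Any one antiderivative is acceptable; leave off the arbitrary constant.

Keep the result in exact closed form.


The answer is 2*exp(3*y**2 + 6).
Step 1. Substitute u = y**2 + 2, turning ∫(12*y*exp(3*y**2 + 6)) dy into ∫(6*exp(3*u)) du: now ∫(6*exp(3*u)) du.
Step 2. Evaluate the standard form: now 2*exp(3*u).
Step 3. Substitute back u = y**2 + 2: now 2*exp(3*y**2 + 6).
Answer: 2*exp(3*y**2 + 6).


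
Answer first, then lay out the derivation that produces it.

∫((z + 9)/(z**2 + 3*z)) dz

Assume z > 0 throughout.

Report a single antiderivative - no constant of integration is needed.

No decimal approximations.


The answer is 3*log(z) - 2*log(z + 3).
Step 1. Decompose ∫((z + 9)/(z**2 + 3*z)) dz by partial fractions, (z + 9)/(z**2 + 3*z) = -2/(z + 3) + 3/z: now ∫(3/z) dz + ∫(-2/(z + 3)) dz.
Step 2. Evaluate the standard form [assuming z > 0]: now 3*log(z) + ∫(-2/(z + 3)) dz.
Step 3. Evaluate the standard form [assuming z > -3]: now 3*log(z) - 2*log(z + 3).
Answer: 3*log(z) - 2*log(z + 3).


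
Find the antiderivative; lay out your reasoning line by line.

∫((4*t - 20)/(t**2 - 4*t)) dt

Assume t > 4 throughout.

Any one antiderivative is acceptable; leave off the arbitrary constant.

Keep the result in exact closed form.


Step 1. Decompose ∫((4*t - 20)/(t**2 - 4*t)) dt by partial fractions, (4*t - 20)/(t**2 - 4*t) = -1/(t - 4) + 5/t: now ∫(5/t) dt + ∫(-1/(t - 4)) dt.
Step 2. Evaluate the standard form [assuming t > 4]: now -log(t - 4) + ∫(5/t) dt.
Step 3. Evaluate the standard form [assuming t > 0]: now 5*log(t) - log(t - 4).
Answer: 5*log(t) - log(t - 4).


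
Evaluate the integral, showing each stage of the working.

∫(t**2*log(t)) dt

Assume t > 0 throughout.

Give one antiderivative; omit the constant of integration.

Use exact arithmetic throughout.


Step 1. Integrate ∫(t**2*log(t)) dt by parts with u = log(t), dv = (t**2) dt, so v = t**3/3 [assuming t > 0]: now t**3*log(t)/3 + ∫(-t**2/3) dt.
Step 2. Evaluate the standard form: now t**3*log(t)/3 - t**3/9.
Answer: t**3*log(t)/3 - t**3/9.


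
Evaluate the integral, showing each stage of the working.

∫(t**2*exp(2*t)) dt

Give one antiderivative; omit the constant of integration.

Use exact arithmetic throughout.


Step 1. Integrate ∫(t**2*exp(2*t)) dt by parts with u = t**2, dv = (exp(2*t)) dt, so v = exp(2*t)/2: now t**2*exp(2*t)/2 + ∫(-t*exp(2*t)) dt.
Step 2. Integrate ∫(-t*exp(2*t)) dt by parts with u = t, dv = (-exp(2*t)) dt, so v = -exp(2*t)/2: now t**2*exp(2*t)/2 - t*exp(2*t)/2 + ∫(exp(2*t)/2) dt.
Step 3. Evaluate the standard form: now t**2*exp(2*t)/2 - t*exp(2*t)/2 + exp(2*t)/4.
Answer: t**2*exp(2*t)/2 - t*exp(2*t)/2 + exp(2*t)/4.


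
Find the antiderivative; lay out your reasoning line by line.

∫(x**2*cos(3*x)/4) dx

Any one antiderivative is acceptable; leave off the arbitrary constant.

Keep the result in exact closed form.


Step 1. Integrate ∫(x**2*cos(3*x)/4) dx by parts with u = x**2, dv = (cos(3*x)/4) dx, so v = sin(3*x)/12: now x**2*sin(3*x)/12 + ∫(-x*sin(3*x)/6) dx.
Step 2. Integrate ∫(-x*sin(3*x)/6) dx by parts with u = x, dv = (-sin(3*x)/6) dx, so v = cos(3*x)/18: now x**2*sin(3*x)/12 + x*cos(3*x)/18 + ∫(-cos(3*x)/18) dx.
Step 3. Evaluate the standard form: now x**2*sin(3*x)/12 + x*cos(3*x)/18 - sin(3*x)/54.
Answer: x**2*sin(3*x)/12 + x*cos(3*x)/18 - sin(3*x)/54.


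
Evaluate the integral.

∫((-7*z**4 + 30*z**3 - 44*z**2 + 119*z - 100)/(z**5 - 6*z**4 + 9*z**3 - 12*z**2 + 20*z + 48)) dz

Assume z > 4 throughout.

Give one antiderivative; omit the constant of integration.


Answer: -2*log(z - 4) - 2*log(z - 3) - 3*log(z + 1) - atan(z/2)/2.


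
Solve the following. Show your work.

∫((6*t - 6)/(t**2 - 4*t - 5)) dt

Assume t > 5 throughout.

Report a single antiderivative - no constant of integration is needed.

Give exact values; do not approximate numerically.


Step 1. Decompose ∫((6*t - 6)/(t**2 - 4*t - 5)) dt by partial fractions, (6*t - 6)/(t**2 - 4*t - 5) = 2/(t + 1) + 4/(t - 5): now ∫(4/(t - 5)) dt + ∫(2/(t + 1)) dt.
Step 2. Evaluate the standard form [assuming t > -1]: now 2*log(t + 1) + ∫(4/(t - 5)) dt.
Step 3. Evaluate the standard form [assuming t > 5]: now 4*log(t - 5) + 2*log(t + 1).
Answer: 4*log(t - 5) + 2*log(t + 1).


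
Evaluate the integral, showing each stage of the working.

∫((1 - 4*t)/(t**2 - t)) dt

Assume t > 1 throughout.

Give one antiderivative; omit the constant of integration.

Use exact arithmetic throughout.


Step 1. Decompose ∫((1 - 4*t)/(t**2 - t)) dt by partial fractions, (1 - 4*t)/(t**2 - t) = -3/(t - 1) - 1/t: now ∫(-1/t) dt + ∫(-3/(t - 1)) dt.
Step 2. Evaluate the standard form [assuming t > 1]: now -3*log(t - 1) + ∫(-1/t) dt.
Step 3. Evaluate the standard form [assuming t > 0]: now -log(t) - 3*log(t - 1).
Answer: -log(t) - 3*log(t - 1).


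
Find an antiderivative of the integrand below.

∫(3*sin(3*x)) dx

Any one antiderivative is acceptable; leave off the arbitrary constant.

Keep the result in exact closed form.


Answer: -cos(3*x).


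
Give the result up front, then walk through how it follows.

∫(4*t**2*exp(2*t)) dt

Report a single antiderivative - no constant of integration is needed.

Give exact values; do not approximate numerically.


The answer is 2*t**2*exp(2*t) - 2*t*exp(2*t) + exp(2*t).
Step 1. Integrate ∫(4*t**2*exp(2*t)) dt by parts with u = t**2, dv = (4*exp(2*t)) dt, so v = 2*exp(2*t): now 2*t**2*exp(2*t) + ∫(-4*t*exp(2*t)) dt.
Step 2. Integrate ∫(-4*t*exp(2*t)) dt by parts with u = t, dv = (-4*exp(2*t)) dt, so v = -2*exp(2*t): now 2*t**2*exp(2*t) - 2*t*exp(2*t) + ∫(2*exp(2*t)) dt.
Step 3. Evaluate the standard form: now 2*t**2*exp(2*t) - 2*t*exp(2*t) + exp(2*t).
Answer: 2*t**2*exp(2*t) - 2*t*exp(2*t) + exp(2*t).


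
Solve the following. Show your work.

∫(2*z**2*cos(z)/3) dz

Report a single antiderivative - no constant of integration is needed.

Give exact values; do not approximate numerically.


Step 1. Integrate ∫(2*z**2*cos(z)/3) dz by parts with u = z**2, dv = (2*cos(z)/3) dz, so v = 2*sin(z)/3: now 2*z**2*sin(z)/3 + ∫(-4*z*sin(z)/3) dz.
Step 2. Integrate ∫(-4*z*sin(z)/3) dz by parts with u = z, dv = (-4*sin(z)/3) dz, so v = 4*cos(z)/3: now 2*z**2*sin(z)/3 + 4*z*cos(z)/3 + ∫(-4*cos(z)/3) dz.
Step 3. Evaluate the standard form: now 2*z**2*sin(z)/3 + 4*z*cos(z)/3 - 4*sin(z)/3.
Answer: 2*z**2*sin(z)/3 + 4*z*cos(z)/3 - 4*sin(z)/3.


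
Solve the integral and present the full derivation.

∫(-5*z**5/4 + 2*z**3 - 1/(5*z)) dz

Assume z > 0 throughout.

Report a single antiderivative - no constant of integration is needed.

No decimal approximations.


Step 1. Rewrite: now ∫(-1/(5*z)) dz + ∫(2*z**3) dz + ∫(-5*z**5/4) dz.
Step 2. Evaluate the standard form: now z**4/2 + ∫(-1/(5*z)) dz + ∫(-5*z**5/4) dz.
Step 3. Evaluate the standard form: now -5*z**6/24 + z**4/2 + ∫(-1/(5*z)) dz.
Step 4. Evaluate the standard form [assuming z > 0]: now -5*z**6/24 + z**4/2 - log(z)/5.
Answer: -5*z**6/24 + z**4/2 - log(z)/5.


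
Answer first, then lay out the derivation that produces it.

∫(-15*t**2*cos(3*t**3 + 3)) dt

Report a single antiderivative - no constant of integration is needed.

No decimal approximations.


The answer is -5*sin(3*t**3 + 3)/3.
Step 1. Substitute u = t**3 + 1, turning ∫(-15*t**2*cos(3*t**3 + 3)) dt into ∫(-5*cos(3*u)) du: now ∫(-5*cos(3*u)) du.
Step 2. Evaluate the standard form: now -5*sin(3*u)/3.
Step 3. Substitute back u = t**3 + 1: now -5*sin(3*t**3 + 3)/3.
Answer: -5*sin(3*t**3 + 3)/3.


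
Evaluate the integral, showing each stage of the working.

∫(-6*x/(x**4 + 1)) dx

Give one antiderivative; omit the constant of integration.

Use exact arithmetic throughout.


Step 1. Substitute u = x**2, turning ∫(-6*x/(x**4 + 1)) dx into ∫(-3/(u**2 + 1)) du: now ∫(-3/(u**2 + 1)) du.
Step 2. Evaluate the standard form: now -3*atan(u).
Step 3. Substitute back u = x**2: now -3*atan(x**2).
Answer: -3*atan(x**2).


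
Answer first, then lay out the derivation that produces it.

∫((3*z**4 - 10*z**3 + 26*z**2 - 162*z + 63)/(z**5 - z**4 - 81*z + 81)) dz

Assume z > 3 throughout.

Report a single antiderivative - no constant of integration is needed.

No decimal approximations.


The answer is -log(z - 3) + log(z - 1) + 3*log(z + 3) + 4*atan(z/3)/3.
Step 1. Decompose ∫((3*z**4 - 10*z**3 + 26*z**2 - 162*z + 63)/(z**5 - z**4 - 81*z + 81)) dz by partial fractions, (3*z**4 - 10*z**3 + 26*z**2 - 162*z + 63)/(z**5 - z**4 - 81*z + 81) = 4/(z**2 + 9) + 3/(z + 3) + 1/(z - 1) - 1/(z - 3): now ∫(-1/(z - 3)) dz + ∫(1/(z - 1)) dz + ∫(3/(z + 3)) dz + ∫(4/(z**2 + 9)) dz.
Step 2. Evaluate the standard form [assuming z > 1]: now log(z - 1) + ∫(-1/(z - 3)) dz + ∫(3/(z + 3)) dz + ∫(4/(z**2 + 9)) dz.
Step 3. Evaluate the standard form [assuming z > 3]: now -log(z - 3) + log(z - 1) + ∫(3/(z + 3)) dz + ∫(4/(z**2 + 9)) dz.
Step 4. Evaluate the standard form [assuming z > -3]: now -log(z - 3) + log(z - 1) + 3*log(z + 3) + ∫(4/(z**2 + 9)) dz.
Step 5. Evaluate the standard form: now -log(z - 3) + log(z - 1) + 3*log(z + 3) + 4*atan(z/3)/3.
Answer: -log(z - 3) + log(z - 1) + 3*log(z + 3) + 4*atan(z/3)/3.


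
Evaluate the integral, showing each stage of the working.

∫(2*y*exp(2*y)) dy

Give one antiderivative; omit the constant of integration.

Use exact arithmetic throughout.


Step 1. Integrate ∫(2*y*exp(2*y)) dy by parts with u = y, dv = (2*exp(2*y)) dy, so v = exp(2*y): now y*exp(2*y) + ∫(-exp(2*y)) dy.
Step 2. Evaluate the standard form: now y*exp(2*y) - exp(2*y)/2.
Answer: y*exp(2*y) - exp(2*y)/2.


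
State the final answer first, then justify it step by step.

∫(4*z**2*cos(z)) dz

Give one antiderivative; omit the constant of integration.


The answer is 4*z**2*sin(z) + 8*z*cos(z) - 8*sin(z).
Step 1. Integrate ∫(4*z**2*cos(z)) dz by parts with u = z**2, dv = (4*cos(z)) dz, so v = 4*sin(z): now 4*z**2*sin(z) + ∫(-8*z*sin(z)) dz.
Step 2. Integrate ∫(-8*z*sin(z)) dz by parts with u = z, dv = (-8*sin(z)) dz, so v = 8*cos(z): now 4*z**2*sin(z) + 8*z*cos(z) + ∫(-8*cos(z)) dz.
Step 3. Evaluate the standard form: now 4*z**2*sin(z) + 8*z*cos(z) - 8*sin(z).
Answer: 4*z**2*sin(z) + 8*z*cos(z) - 8*sin(z).


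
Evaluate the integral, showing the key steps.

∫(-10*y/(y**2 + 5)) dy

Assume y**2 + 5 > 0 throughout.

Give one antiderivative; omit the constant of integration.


Step 1. Substitute u = y**2 + 5, turning ∫(-10*y/(y**2 + 5)) dy into ∫(-5/u) du: now ∫(-5/u) du.
Step 2. Evaluate the standard form [assuming u > 0]: now -5*log(u).
Step 3. Substitute back u = y**2 + 5: now -5*log(y**2 + 5).
Answer: -5*log(y**2 + 5).
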